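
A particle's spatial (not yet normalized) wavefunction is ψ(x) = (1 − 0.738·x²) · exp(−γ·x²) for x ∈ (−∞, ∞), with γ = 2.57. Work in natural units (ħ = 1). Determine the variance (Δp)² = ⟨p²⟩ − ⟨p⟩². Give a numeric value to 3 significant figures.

Compute ⟨p⟩ and ⟨p²⟩ separately; (Δp)² = ⟨p²⟩ − ⟨p⟩².
Expand each integrand as polynomial × e^(−2γx²) and use ∫x^(2j)·e^(−2γx²) dx = (2j−1)!!/(4γ)^j · √(π/(2γ)), odd powers → 0; here √(π/(2γ)) = 0.78180. Differentiate with the product rule, d/dx e^(−γx²) = −2γx·e^(−γx²).
Normalization: ∫|ψ|² dx = 0.68163.
⟨p⟩ = 0.0000 and ⟨p²⟩ = 3.4772.
(Δp)² = 3.4772 − (0.0000)² = 3.4772.

3.48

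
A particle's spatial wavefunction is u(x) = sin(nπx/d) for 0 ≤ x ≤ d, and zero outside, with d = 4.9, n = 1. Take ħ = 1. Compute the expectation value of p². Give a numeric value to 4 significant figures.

p² u = −ħ² d²u/dx²; ⟨p²⟩ = −ħ² ∫ u*·u'' dx / ∫|u|² dx.
d/dx sin(nπx/d) = (nπ/d)·cos(nπx/d) and d²/dx² sin(nπx/d) = −(nπ/d)²·sin(nπx/d); on 0 ≤ x ≤ d, ∫sin²(nπx/d) dx = d/2 and ∫sin(nπx/d)·cos(nπx/d) dx = 0.
State is unnormalized: ∫|u|² dx = 2.4500, and ∫u*·(−ħ² u'') dx = 1.0071, so ⟨p²⟩ = 1.0071 / 2.4500.
⟨p²⟩ = 0.41106.

0.4111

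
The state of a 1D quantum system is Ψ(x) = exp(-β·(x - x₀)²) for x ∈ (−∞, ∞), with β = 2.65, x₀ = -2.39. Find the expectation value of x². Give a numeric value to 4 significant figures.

5.806

⟨x²⟩ = ∫ x²·|Ψ|² dx / ∫|Ψ|² dx (integrals over the domain).
Gaussian moments (u = x − x₀): ∫u^(2j)·e^(−2βu²) du = (2j−1)!!/(4β)^j · √(π/(2β)), odd powers integrate to 0; here √(π/(2β)) = 0.76990.
State is unnormalized: ∫|Ψ|² dx = 0.76990, and ∫Ψ*·x²·Ψ dx = 4.4704, so ⟨x²⟩ = 4.4704 / 0.76990.
⟨x²⟩ = 5.8064.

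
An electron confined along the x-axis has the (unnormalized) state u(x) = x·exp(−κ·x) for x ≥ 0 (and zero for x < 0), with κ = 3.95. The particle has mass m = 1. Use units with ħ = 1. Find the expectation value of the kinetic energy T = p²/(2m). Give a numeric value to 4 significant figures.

7.801

T = −(ħ²/2m) d²/dx², so ⟨T⟩ = −(ħ²/2m) ∫ u*·u'' dx / ∫|u|² dx; with m = 1.
Differentiate x·exp(−κ·x) with the product rule; every integrand then reduces to terms xʲ·e^(−2κx) on [0, ∞), with ∫₀^∞ xʲ·e^(−2κx) dx = j!/(2κ)^(j+1).
State is unnormalized: ∫|u|² dx = 0.0040565, and ∫u*·(−ħ²/2m · u'') dx = 0.031646, so ⟨T⟩ = 0.031646 / 0.0040565.
⟨T⟩ = 7.8013.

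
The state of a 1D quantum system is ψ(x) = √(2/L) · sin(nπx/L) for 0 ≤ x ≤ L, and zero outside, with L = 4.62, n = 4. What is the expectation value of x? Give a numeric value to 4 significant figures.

⟨x⟩ = ∫ x·|ψ|² dx (integrals over the domain).
With sin²θ = (1 − cos2θ)/2 on 0 ≤ x ≤ L: ∫sin²(nπx/L) dx = L/2, ∫x·sin²(nπx/L) dx = L²/4, ∫x²·sin²(nπx/L) dx = L³·(1/6 − 1/(4n²π²)); higher powers xᵏ the same way, integrating xᵏ·cos(2nπx/L) by parts.
⟨x⟩ = 2.3100.

2.310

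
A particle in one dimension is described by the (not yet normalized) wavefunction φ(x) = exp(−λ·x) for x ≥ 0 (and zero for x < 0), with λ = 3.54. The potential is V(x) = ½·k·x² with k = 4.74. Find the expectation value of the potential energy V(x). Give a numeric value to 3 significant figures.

⟨V⟩ = ∫ V(x)·|φ|² dx / ∫|φ|² dx.
Every integrand reduces to terms xʲ·e^(−2λx) on [0, ∞); use ∫₀^∞ xʲ·e^(−2λx) dx = j!/(2λ)^(j+1).
State is unnormalized: ∫|φ|² dx = 0.14124, and ∫φ*·V(x)·φ dx = 0.013356, so ⟨V⟩ = 0.013356 / 0.14124.
⟨V⟩ = 0.094561.

0.0946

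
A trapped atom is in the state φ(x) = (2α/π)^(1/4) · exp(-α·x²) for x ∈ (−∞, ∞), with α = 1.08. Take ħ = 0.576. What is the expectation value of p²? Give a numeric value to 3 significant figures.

0.358

p² φ = −ħ² d²φ/dx²; ⟨p²⟩ = −ħ² ∫ φ*·φ'' dx.
Gaussian moments: ∫x^(2j)·e^(−2αx²) dx = (2j−1)!!/(4α)^j · √(π/(2α)), odd powers integrate to 0; here √(π/(2α)) = 1.2060. Derivatives: d/dx e^(−αx²) = −2αx·e^(−αx²), d²/dx² e^(−αx²) = (4α²x² − 2α)·e^(−αx²).
⟨p²⟩ = 0.35832.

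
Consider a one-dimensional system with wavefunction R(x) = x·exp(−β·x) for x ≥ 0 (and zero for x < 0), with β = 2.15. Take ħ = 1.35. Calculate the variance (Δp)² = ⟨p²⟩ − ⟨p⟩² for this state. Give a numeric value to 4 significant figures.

8.425

Compute ⟨p⟩ and ⟨p²⟩ separately; (Δp)² = ⟨p²⟩ − ⟨p⟩².
Differentiate x·exp(−β·x) with the product rule; every integrand then reduces to terms xʲ·e^(−2βx) on [0, ∞), with ∫₀^∞ xʲ·e^(−2βx) dx = j!/(2β)^(j+1).
Normalization: ∫|R|² dx = 0.025155.
⟨p⟩ = 0.0000 and ⟨p²⟩ = 8.4245.
(Δp)² = 8.4245 − (0.0000)² = 8.4245.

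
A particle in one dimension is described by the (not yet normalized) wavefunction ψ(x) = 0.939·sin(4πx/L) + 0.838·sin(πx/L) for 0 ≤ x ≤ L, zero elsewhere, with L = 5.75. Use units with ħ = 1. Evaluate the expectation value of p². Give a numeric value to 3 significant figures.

2.79

p² ψ = −ħ² d²ψ/dx²; ⟨p²⟩ = −ħ² ∫ ψ*·ψ'' dx / ∫|ψ|² dx.
d²/dx² sin(jπx/L) = −(jπ/L)²·sin(jπx/L); on 0 ≤ x ≤ L, ∫sin²(jπx/L) dx = L/2 and ∫sin(jπx/L)·sin(lπx/L) dx = 0 for j ≠ l, so only diagonal terms survive in ∫|ψ|² and ∫ψ·ψ″; ∫ψ·ψ′ dx = [ψ²/2] between the walls = 0.
State is unnormalized: ∫|ψ|² dx = 4.5539, and ∫ψ*·(−ħ² ψ'') dx = 12.710, so ⟨p²⟩ = 12.710 / 4.5539.
⟨p²⟩ = 2.7910.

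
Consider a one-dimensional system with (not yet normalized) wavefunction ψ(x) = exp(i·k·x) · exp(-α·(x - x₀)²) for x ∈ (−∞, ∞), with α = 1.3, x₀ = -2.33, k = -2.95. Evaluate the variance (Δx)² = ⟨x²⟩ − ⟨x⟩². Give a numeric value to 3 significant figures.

0.192

Compute ⟨x⟩ and ⟨x²⟩ separately, then (Δx)² = ⟨x²⟩ − ⟨x⟩².
Gaussian moments (u = x − x₀): ∫u^(2j)·e^(−2αu²) du = (2j−1)!!/(4α)^j · √(π/(2α)), odd powers integrate to 0; here √(π/(2α)) = 1.0992.
Normalization: ∫|ψ|² dx = 1.0992.
⟨x⟩ = -2.3300 and ⟨x²⟩ = 5.6212.
(Δx)² = 5.6212 − (-2.3300)² = 0.19231.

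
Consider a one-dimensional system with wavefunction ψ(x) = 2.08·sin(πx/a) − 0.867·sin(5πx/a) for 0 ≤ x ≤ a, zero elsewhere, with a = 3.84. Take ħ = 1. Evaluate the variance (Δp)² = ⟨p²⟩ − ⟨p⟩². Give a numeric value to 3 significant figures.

Compute ⟨p⟩ and ⟨p²⟩ separately; (Δp)² = ⟨p²⟩ − ⟨p⟩².
d²/dx² sin(jπx/a) = −(jπ/a)²·sin(jπx/a); on 0 ≤ x ≤ a, ∫sin²(jπx/a) dx = a/2 and ∫sin(jπx/a)·sin(lπx/a) dx = 0 for j ≠ l, so only diagonal terms survive in ∫|ψ|² and ∫ψ·ψ″; ∫ψ·ψ′ dx = [ψ²/2] between the walls = 0.
Normalization: ∫|ψ|² dx = 9.7499.
⟨p⟩ = 0.0000 and ⟨p²⟩ = 3.0472.
(Δp)² = 3.0472 − (0.0000)² = 3.0472.

3.05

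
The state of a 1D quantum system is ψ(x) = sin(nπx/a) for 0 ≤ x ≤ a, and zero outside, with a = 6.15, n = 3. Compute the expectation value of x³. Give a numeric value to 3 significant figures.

56.2

⟨x³⟩ = ∫ x³·|ψ|² dx / ∫|ψ|² dx (integrals over the domain).
With sin²θ = (1 − cos2θ)/2 on 0 ≤ x ≤ a: ∫sin²(nπx/a) dx = a/2, ∫x·sin²(nπx/a) dx = a²/4, ∫x²·sin²(nπx/a) dx = a³·(1/6 − 1/(4n²π²)); higher powers xᵏ the same way, integrating xᵏ·cos(2nπx/a) by parts.
State is unnormalized: ∫|ψ|² dx = 3.0750, and ∫ψ*·x³·ψ dx = 172.78, so ⟨x³⟩ = 172.78 / 3.0750.
⟨x³⟩ = 56.188.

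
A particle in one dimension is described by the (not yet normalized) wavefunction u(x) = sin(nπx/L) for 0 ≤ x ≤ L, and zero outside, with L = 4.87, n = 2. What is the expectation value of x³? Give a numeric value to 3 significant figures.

26.7

⟨x³⟩ = ∫ x³·|u|² dx / ∫|u|² dx (integrals over the domain).
With sin²θ = (1 − cos2θ)/2 on 0 ≤ x ≤ L: ∫sin²(nπx/L) dx = L/2, ∫x·sin²(nπx/L) dx = L²/4, ∫x²·sin²(nπx/L) dx = L³·(1/6 − 1/(4n²π²)); higher powers xᵏ the same way, integrating xᵏ·cos(2nπx/L) by parts.
State is unnormalized: ∫|u|² dx = 2.4350, and ∫u*·x³·u dx = 64.968, so ⟨x³⟩ = 64.968 / 2.4350.
⟨x³⟩ = 26.681.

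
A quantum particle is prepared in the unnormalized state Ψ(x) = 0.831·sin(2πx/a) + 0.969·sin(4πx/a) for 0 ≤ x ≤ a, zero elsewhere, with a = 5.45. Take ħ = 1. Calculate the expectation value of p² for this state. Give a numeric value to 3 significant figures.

p² Ψ = −ħ² d²Ψ/dx²; ⟨p²⟩ = −ħ² ∫ Ψ*·Ψ'' dx / ∫|Ψ|² dx.
d²/dx² sin(jπx/a) = −(jπ/a)²·sin(jπx/a); on 0 ≤ x ≤ a, ∫sin²(jπx/a) dx = a/2 and ∫sin(jπx/a)·sin(lπx/a) dx = 0 for j ≠ l, so only diagonal terms survive in ∫|Ψ|² and ∫Ψ·Ψ″; ∫Ψ·Ψ′ dx = [Ψ²/2] between the walls = 0.
State is unnormalized: ∫|Ψ|² dx = 4.4404, and ∫Ψ*·(−ħ² Ψ'') dx = 16.104, so ⟨p²⟩ = 16.104 / 4.4404.
⟨p²⟩ = 3.6267.

3.63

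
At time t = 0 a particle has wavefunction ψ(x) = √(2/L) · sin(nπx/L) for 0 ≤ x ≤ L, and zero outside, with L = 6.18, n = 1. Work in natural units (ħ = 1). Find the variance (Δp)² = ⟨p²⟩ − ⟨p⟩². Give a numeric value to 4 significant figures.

0.2584

Compute ⟨p⟩ and ⟨p²⟩ separately; (Δp)² = ⟨p²⟩ − ⟨p⟩².
d/dx sin(nπx/L) = (nπ/L)·cos(nπx/L) and d²/dx² sin(nπx/L) = −(nπ/L)²·sin(nπx/L); on 0 ≤ x ≤ L, ∫sin²(nπx/L) dx = L/2 and ∫sin(nπx/L)·cos(nπx/L) dx = 0.
⟨p⟩ = 0.0000 and ⟨p²⟩ = 0.25842.
(Δp)² = 0.25842 − (0.0000)² = 0.25842.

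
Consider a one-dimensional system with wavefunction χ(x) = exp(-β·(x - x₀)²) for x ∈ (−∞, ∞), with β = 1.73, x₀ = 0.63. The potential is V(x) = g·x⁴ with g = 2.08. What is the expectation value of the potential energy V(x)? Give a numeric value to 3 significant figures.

⟨V⟩ = ∫ V(x)·|χ|² dx / ∫|χ|² dx.
Gaussian moments (u = x − x₀): ∫u^(2j)·e^(−2βu²) du = (2j−1)!!/(4β)^j · √(π/(2β)), odd powers integrate to 0; here √(π/(2β)) = 0.95288.
State is unnormalized: ∫|χ|² dx = 0.95288, and ∫χ*·V(x)·χ dx = 1.1185, so ⟨V⟩ = 1.1185 / 0.95288.
⟨V⟩ = 1.1738.

1.17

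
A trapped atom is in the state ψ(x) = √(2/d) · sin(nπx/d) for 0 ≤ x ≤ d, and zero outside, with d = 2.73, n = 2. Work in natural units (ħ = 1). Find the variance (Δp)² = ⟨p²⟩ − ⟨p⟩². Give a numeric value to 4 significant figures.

Compute ⟨p⟩ and ⟨p²⟩ separately; (Δp)² = ⟨p²⟩ − ⟨p⟩².
d/dx sin(nπx/d) = (nπ/d)·cos(nπx/d) and d²/dx² sin(nπx/d) = −(nπ/d)²·sin(nπx/d); on 0 ≤ x ≤ d, ∫sin²(nπx/d) dx = d/2 and ∫sin(nπx/d)·cos(nπx/d) dx = 0.
⟨p⟩ = 0.0000 and ⟨p²⟩ = 5.2971.
(Δp)² = 5.2971 − (0.0000)² = 5.2971.

5.297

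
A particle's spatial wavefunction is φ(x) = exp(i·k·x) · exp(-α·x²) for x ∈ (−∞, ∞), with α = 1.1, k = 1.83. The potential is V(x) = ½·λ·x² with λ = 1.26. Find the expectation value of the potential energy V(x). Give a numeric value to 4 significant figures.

0.1432

⟨V⟩ = ∫ V(x)·|φ|² dx / ∫|φ|² dx.
Gaussian moments: ∫x^(2j)·e^(−2αx²) dx = (2j−1)!!/(4α)^j · √(π/(2α)), odd powers integrate to 0; here √(π/(2α)) = 1.1950.
State is unnormalized: ∫|φ|² dx = 1.1950, and ∫φ*·V(x)·φ dx = 0.17110, so ⟨V⟩ = 0.17110 / 1.1950.
⟨V⟩ = 0.14318.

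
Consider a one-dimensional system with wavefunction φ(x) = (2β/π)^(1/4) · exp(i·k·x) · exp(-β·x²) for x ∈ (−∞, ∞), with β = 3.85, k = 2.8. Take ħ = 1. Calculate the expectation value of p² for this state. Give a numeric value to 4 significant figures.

11.69

p² φ = −ħ² d²φ/dx²; ⟨p²⟩ = −ħ² ∫ φ*·φ'' dx.
Gaussian moments: ∫x^(2j)·e^(−2βx²) dx = (2j−1)!!/(4β)^j · √(π/(2β)), odd powers integrate to 0; here √(π/(2β)) = 0.63875. Derivatives: φ′ = (ik − 2βx)·φ, φ″ = ((ik − 2βx)² − 2β)·φ; the odd-in-x pieces drop out.
⟨p²⟩ = 11.690.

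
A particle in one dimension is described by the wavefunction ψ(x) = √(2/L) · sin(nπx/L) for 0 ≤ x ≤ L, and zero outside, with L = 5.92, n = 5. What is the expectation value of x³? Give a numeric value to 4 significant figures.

51.24

⟨x³⟩ = ∫ x³·|ψ|² dx (integrals over the domain).
With sin²θ = (1 − cos2θ)/2 on 0 ≤ x ≤ L: ∫sin²(nπx/L) dx = L/2, ∫x·sin²(nπx/L) dx = L²/4, ∫x²·sin²(nπx/L) dx = L³·(1/6 − 1/(4n²π²)); higher powers xᵏ the same way, integrating xᵏ·cos(2nπx/L) by parts.
⟨x³⟩ = 51.238.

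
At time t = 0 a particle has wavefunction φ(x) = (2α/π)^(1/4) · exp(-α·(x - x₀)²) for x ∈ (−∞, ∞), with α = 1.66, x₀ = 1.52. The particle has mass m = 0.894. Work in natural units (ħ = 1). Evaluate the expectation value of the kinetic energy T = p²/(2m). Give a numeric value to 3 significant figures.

T = −(ħ²/2m) d²/dx², so ⟨T⟩ = −(ħ²/2m) ∫ φ*·φ'' dx; with m = 0.894.
Gaussian moments (u = x − x₀): ∫u^(2j)·e^(−2αu²) du = (2j−1)!!/(4α)^j · √(π/(2α)), odd powers integrate to 0; here √(π/(2α)) = 0.97276. Derivatives: d/dx e^(−αu²) = −2αu·e^(−αu²), d²/dx² e^(−αu²) = (4α²u² − 2α)·e^(−αu²).
⟨T⟩ = 0.92841.

0.928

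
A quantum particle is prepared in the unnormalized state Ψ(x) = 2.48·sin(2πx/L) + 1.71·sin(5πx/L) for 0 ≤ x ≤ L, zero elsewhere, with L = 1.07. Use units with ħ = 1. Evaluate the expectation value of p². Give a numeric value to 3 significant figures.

92.8

p² Ψ = −ħ² d²Ψ/dx²; ⟨p²⟩ = −ħ² ∫ Ψ*·Ψ'' dx / ∫|Ψ|² dx.
d²/dx² sin(jπx/L) = −(jπ/L)²·sin(jπx/L); on 0 ≤ x ≤ L, ∫sin²(jπx/L) dx = L/2 and ∫sin(jπx/L)·sin(lπx/L) dx = 0 for j ≠ l, so only diagonal terms survive in ∫|Ψ|² and ∫Ψ·Ψ″; ∫Ψ·Ψ′ dx = [Ψ²/2] between the walls = 0.
State is unnormalized: ∫|Ψ|² dx = 4.8549, and ∫Ψ*·(−ħ² Ψ'') dx = 450.61, so ⟨p²⟩ = 450.61 / 4.8549.
⟨p²⟩ = 92.816.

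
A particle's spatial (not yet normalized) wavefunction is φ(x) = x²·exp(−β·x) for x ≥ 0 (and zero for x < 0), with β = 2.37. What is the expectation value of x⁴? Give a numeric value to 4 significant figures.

⟨x⁴⟩ = ∫ x⁴·|φ|² dx / ∫|φ|² dx (integrals over the domain).
Every integrand reduces to terms xʲ·e^(−2βx) on [0, ∞); use ∫₀^∞ xʲ·e^(−2βx) dx = j!/(2β)^(j+1).
State is unnormalized: ∫|φ|² dx = 0.010030, and ∫φ*·x⁴·φ dx = 0.033382, so ⟨x⁴⟩ = 0.033382 / 0.010030.
⟨x⁴⟩ = 3.3281.

3.328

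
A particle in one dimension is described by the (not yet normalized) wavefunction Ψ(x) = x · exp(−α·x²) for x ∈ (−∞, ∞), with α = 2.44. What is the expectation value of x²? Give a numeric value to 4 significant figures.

0.3074

⟨x²⟩ = ∫ x²·|Ψ|² dx / ∫|Ψ|² dx (integrals over the domain).
Expand each integrand as polynomial × e^(−2αx²) and use ∫x^(2j)·e^(−2αx²) dx = (2j−1)!!/(4α)^j · √(π/(2α)), odd powers → 0; here √(π/(2α)) = 0.80235.
State is unnormalized: ∫|Ψ|² dx = 0.082208, and ∫Ψ*·x²·Ψ dx = 0.025269, so ⟨x²⟩ = 0.025269 / 0.082208.
⟨x²⟩ = 0.30738.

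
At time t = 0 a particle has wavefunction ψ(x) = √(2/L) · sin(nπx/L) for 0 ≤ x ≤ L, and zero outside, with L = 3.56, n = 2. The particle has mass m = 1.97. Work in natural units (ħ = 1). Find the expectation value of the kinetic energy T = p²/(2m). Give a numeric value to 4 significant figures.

0.7906

T = −(ħ²/2m) d²/dx², so ⟨T⟩ = −(ħ²/2m) ∫ ψ*·ψ'' dx; with m = 1.97.
d/dx sin(nπx/L) = (nπ/L)·cos(nπx/L) and d²/dx² sin(nπx/L) = −(nπ/L)²·sin(nπx/L); on 0 ≤ x ≤ L, ∫sin²(nπx/L) dx = L/2 and ∫sin(nπx/L)·cos(nπx/L) dx = 0.
⟨T⟩ = 0.79061.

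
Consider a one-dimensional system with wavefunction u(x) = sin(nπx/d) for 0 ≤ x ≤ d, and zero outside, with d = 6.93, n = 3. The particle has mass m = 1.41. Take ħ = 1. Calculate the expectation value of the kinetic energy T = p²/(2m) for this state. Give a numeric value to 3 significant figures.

0.656

T = −(ħ²/2m) d²/dx², so ⟨T⟩ = −(ħ²/2m) ∫ u*·u'' dx / ∫|u|² dx; with m = 1.41.
d/dx sin(nπx/d) = (nπ/d)·cos(nπx/d) and d²/dx² sin(nπx/d) = −(nπ/d)²·sin(nπx/d); on 0 ≤ x ≤ d, ∫sin²(nπx/d) dx = d/2 and ∫sin(nπx/d)·cos(nπx/d) dx = 0.
State is unnormalized: ∫|u|² dx = 3.4650, and ∫u*·(−ħ²/2m · u'') dx = 2.2726, so ⟨T⟩ = 2.2726 / 3.4650.
⟨T⟩ = 0.65588.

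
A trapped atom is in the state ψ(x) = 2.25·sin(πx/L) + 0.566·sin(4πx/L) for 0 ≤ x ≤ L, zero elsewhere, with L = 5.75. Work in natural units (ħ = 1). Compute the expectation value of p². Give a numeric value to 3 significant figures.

0.565

p² ψ = −ħ² d²ψ/dx²; ⟨p²⟩ = −ħ² ∫ ψ*·ψ'' dx / ∫|ψ|² dx.
d²/dx² sin(jπx/L) = −(jπ/L)²·sin(jπx/L); on 0 ≤ x ≤ L, ∫sin²(jπx/L) dx = L/2 and ∫sin(jπx/L)·sin(lπx/L) dx = 0 for j ≠ l, so only diagonal terms survive in ∫|ψ|² and ∫ψ·ψ″; ∫ψ·ψ′ dx = [ψ²/2] between the walls = 0.
State is unnormalized: ∫|ψ|² dx = 15.476, and ∫ψ*·(−ħ² ψ'') dx = 8.7438, so ⟨p²⟩ = 8.7438 / 15.476.
⟨p²⟩ = 0.56500.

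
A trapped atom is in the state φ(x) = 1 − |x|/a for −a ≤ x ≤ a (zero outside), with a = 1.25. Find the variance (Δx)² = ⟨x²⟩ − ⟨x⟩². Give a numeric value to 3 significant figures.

Compute ⟨x⟩ and ⟨x²⟩ separately, then (Δx)² = ⟨x²⟩ − ⟨x⟩².
φ is even, so ∫ over [−a, a] = 2∫₀ᵃ with φ = 1 − x/a there: ∫₀ᵃ (1 − x/a)² dx = a/3, ∫₀ᵃ x²(1 − x/a)² dx = a³/30, ∫₀ᵃ x⁴(1 − x/a)² dx = a⁵/105.
Normalization: ∫|φ|² dx = 0.83333.
⟨x⟩ = 0.0000 and ⟨x²⟩ = 0.15625.
(Δx)² = 0.15625 − (0.0000)² = 0.15625.

0.156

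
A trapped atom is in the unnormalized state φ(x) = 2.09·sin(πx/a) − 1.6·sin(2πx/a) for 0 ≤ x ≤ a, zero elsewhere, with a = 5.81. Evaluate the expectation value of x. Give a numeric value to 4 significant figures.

⟨x⟩ = ∫ x·|φ|² dx / ∫|φ|² dx (integrals over the domain).
On 0 ≤ x ≤ a (j ≠ l): ∫sin²(jπx/a) dx = a/2, ∫sin(jπx/a)·sin(lπx/a) dx = 0; diagonal moments ∫x·sin²(jπx/a) dx = a²/4, ∫x²·sin²(jπx/a) dx = a³·(1/6 − 1/(4j²π²)); cross terms ∫x·sin(jπx/a)·sin(lπx/a) dx = 0 for j + l even and −4jla²/(π²(j² − l²)²) for j + l odd, ∫x²·sin(jπx/a)·sin(lπx/a) dx = (−1)^(j+l)·4jla³/(π²(j² − l²)²); higher powers the same way via product-to-sum and parts.
State is unnormalized: ∫|φ|² dx = 20.126, and ∫φ*·x·φ dx = 78.799, so ⟨x⟩ = 78.799 / 20.126.
⟨x⟩ = 3.9153.

3.915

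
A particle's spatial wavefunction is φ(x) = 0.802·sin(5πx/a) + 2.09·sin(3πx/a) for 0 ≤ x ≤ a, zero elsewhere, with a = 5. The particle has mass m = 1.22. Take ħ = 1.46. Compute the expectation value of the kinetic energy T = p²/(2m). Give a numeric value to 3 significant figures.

T = −(ħ²/2m) d²/dx², so ⟨T⟩ = −(ħ²/2m) ∫ φ*·φ'' dx / ∫|φ|² dx; with m = 1.22.
d²/dx² sin(jπx/a) = −(jπ/a)²·sin(jπx/a); on 0 ≤ x ≤ a, ∫sin²(jπx/a) dx = a/2 and ∫sin(jπx/a)·sin(lπx/a) dx = 0 for j ≠ l, so only diagonal terms survive in ∫|φ|² and ∫φ·φ″; ∫φ·φ′ dx = [φ²/2] between the walls = 0.
State is unnormalized: ∫|φ|² dx = 12.528, and ∫φ*·(−ħ²/2m · φ'') dx = 47.761, so ⟨T⟩ = 47.761 / 12.528.
⟨T⟩ = 3.8122.

3.81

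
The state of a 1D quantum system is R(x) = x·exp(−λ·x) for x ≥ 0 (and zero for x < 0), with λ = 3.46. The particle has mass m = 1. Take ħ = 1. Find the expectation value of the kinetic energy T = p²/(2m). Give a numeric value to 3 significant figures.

T = −(ħ²/2m) d²/dx², so ⟨T⟩ = −(ħ²/2m) ∫ R*·R'' dx / ∫|R|² dx; with m = 1.
Differentiate x·exp(−λ·x) with the product rule; every integrand then reduces to terms xʲ·e^(−2λx) on [0, ∞), with ∫₀^∞ xʲ·e^(−2λx) dx = j!/(2λ)^(j+1).
State is unnormalized: ∫|R|² dx = 0.0060355, and ∫R*·(−ħ²/2m · R'') dx = 0.036127, so ⟨T⟩ = 0.036127 / 0.0060355.
⟨T⟩ = 5.9858.

5.99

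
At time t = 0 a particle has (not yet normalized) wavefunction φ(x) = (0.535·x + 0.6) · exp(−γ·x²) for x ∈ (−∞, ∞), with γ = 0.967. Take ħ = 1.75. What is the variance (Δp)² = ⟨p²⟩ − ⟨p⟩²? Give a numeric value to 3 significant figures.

3.97

Compute ⟨p⟩ and ⟨p²⟩ separately; (Δp)² = ⟨p²⟩ − ⟨p⟩².
Expand each integrand as polynomial × e^(−2γx²) and use ∫x^(2j)·e^(−2γx²) dx = (2j−1)!!/(4γ)^j · √(π/(2γ)), odd powers → 0; here √(π/(2γ)) = 1.2745. Differentiate with the product rule, d/dx e^(−γx²) = −2γx·e^(−γx²).
Normalization: ∫|φ|² dx = 0.55314.
⟨p⟩ = 0.0000 and ⟨p²⟩ = 3.9713.
(Δp)² = 3.9713 − (0.0000)² = 3.9713.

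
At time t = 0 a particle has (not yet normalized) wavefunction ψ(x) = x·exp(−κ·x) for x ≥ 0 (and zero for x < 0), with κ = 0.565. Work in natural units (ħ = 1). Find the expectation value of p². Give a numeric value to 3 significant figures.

0.319

p² ψ = −ħ² d²ψ/dx²; ⟨p²⟩ = −ħ² ∫ ψ*·ψ'' dx / ∫|ψ|² dx.
Differentiate x·exp(−κ·x) with the product rule; every integrand then reduces to terms xʲ·e^(−2κx) on [0, ∞), with ∫₀^∞ xʲ·e^(−2κx) dx = j!/(2κ)^(j+1).
State is unnormalized: ∫|ψ|² dx = 1.3861, and ∫ψ*·(−ħ² ψ'') dx = 0.44248, so ⟨p²⟩ = 0.44248 / 1.3861.
⟨p²⟩ = 0.31923.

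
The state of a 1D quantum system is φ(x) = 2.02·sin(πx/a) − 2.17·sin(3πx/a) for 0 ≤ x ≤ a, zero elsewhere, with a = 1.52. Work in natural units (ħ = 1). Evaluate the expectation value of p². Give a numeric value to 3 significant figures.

22.6

p² φ = −ħ² d²φ/dx²; ⟨p²⟩ = −ħ² ∫ φ*·φ'' dx / ∫|φ|² dx.
d²/dx² sin(jπx/a) = −(jπ/a)²·sin(jπx/a); on 0 ≤ x ≤ a, ∫sin²(jπx/a) dx = a/2 and ∫sin(jπx/a)·sin(lπx/a) dx = 0 for j ≠ l, so only diagonal terms survive in ∫|φ|² and ∫φ·φ″; ∫φ·φ′ dx = [φ²/2] between the walls = 0.
State is unnormalized: ∫|φ|² dx = 6.6799, and ∫φ*·(−ħ² φ'') dx = 150.84, so ⟨p²⟩ = 150.84 / 6.6799.
⟨p²⟩ = 22.581.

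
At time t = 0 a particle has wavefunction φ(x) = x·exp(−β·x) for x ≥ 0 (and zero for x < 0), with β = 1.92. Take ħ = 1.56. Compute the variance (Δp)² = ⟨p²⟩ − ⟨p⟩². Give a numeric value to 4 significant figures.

Compute ⟨p⟩ and ⟨p²⟩ separately; (Δp)² = ⟨p²⟩ − ⟨p⟩².
Differentiate x·exp(−β·x) with the product rule; every integrand then reduces to terms xʲ·e^(−2βx) on [0, ∞), with ∫₀^∞ xʲ·e^(−2βx) dx = j!/(2β)^(j+1).
Normalization: ∫|φ|² dx = 0.035321.
⟨p⟩ = 0.0000 and ⟨p²⟩ = 8.9712.
(Δp)² = 8.9712 − (0.0000)² = 8.9712.

8.971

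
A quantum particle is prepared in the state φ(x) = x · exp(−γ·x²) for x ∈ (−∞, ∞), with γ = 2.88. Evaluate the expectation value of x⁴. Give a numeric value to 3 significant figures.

⟨x⁴⟩ = ∫ x⁴·|φ|² dx / ∫|φ|² dx (integrals over the domain).
Expand each integrand as polynomial × e^(−2γx²) and use ∫x^(2j)·e^(−2γx²) dx = (2j−1)!!/(4γ)^j · √(π/(2γ)), odd powers → 0; here √(π/(2γ)) = 0.73852.
State is unnormalized: ∫|φ|² dx = 0.064108, and ∫φ*·x⁴·φ dx = 0.0072460, so ⟨x⁴⟩ = 0.0072460 / 0.064108.
⟨x⁴⟩ = 0.11303.

0.113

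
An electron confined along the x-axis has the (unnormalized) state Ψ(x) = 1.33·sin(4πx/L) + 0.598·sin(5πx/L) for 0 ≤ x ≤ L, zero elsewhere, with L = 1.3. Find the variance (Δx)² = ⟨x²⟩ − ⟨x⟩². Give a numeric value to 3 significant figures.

Compute ⟨x⟩ and ⟨x²⟩ separately, then (Δx)² = ⟨x²⟩ − ⟨x⟩².
On 0 ≤ x ≤ L (j ≠ l): ∫sin²(jπx/L) dx = L/2, ∫sin(jπx/L)·sin(lπx/L) dx = 0; diagonal moments ∫x·sin²(jπx/L) dx = L²/4, ∫x²·sin²(jπx/L) dx = L³·(1/6 − 1/(4j²π²)); cross terms ∫x·sin(jπx/L)·sin(lπx/L) dx = 0 for j + l even and −4jlL²/(π²(j² − l²)²) for j + l odd, ∫x²·sin(jπx/L)·sin(lπx/L) dx = (−1)^(j+l)·4jlL³/(π²(j² − l²)²); higher powers the same way via product-to-sum and parts.
Normalization: ∫|Ψ|² dx = 1.3822.
⟨x⟩ = 0.45538 and ⟨x²⟩ = 0.30530.
(Δx)² = 0.30530 − (0.45538)² = 0.097928.

0.0979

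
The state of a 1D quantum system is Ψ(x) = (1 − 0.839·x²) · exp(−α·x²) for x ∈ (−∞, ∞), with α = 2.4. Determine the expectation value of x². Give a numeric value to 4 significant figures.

0.07249

⟨x²⟩ = ∫ x²·|Ψ|² dx / ∫|Ψ|² dx (integrals over the domain).
Expand each integrand as polynomial × e^(−2αx²) and use ∫x^(2j)·e^(−2αx²) dx = (2j−1)!!/(4α)^j · √(π/(2α)), odd powers → 0; here √(π/(2α)) = 0.80901.
State is unnormalized: ∫|Ψ|² dx = 0.68614, and ∫Ψ*·x²·Ψ dx = 0.049737, so ⟨x²⟩ = 0.049737 / 0.68614.
⟨x²⟩ = 0.072488.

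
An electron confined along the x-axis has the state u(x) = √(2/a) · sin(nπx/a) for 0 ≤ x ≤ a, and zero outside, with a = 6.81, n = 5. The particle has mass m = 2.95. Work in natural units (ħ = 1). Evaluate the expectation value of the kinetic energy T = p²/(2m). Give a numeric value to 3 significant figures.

0.902

T = −(ħ²/2m) d²/dx², so ⟨T⟩ = −(ħ²/2m) ∫ u*·u'' dx; with m = 2.95.
d/dx sin(nπx/a) = (nπ/a)·cos(nπx/a) and d²/dx² sin(nπx/a) = −(nπ/a)²·sin(nπx/a); on 0 ≤ x ≤ a, ∫sin²(nπx/a) dx = a/2 and ∫sin(nπx/a)·cos(nπx/a) dx = 0.
⟨T⟩ = 0.90177.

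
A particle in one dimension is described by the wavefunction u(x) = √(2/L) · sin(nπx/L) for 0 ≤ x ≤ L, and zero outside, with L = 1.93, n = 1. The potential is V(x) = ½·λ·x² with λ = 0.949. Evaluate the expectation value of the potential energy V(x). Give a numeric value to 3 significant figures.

0.500

⟨V⟩ = ∫ V(x)·|u|² dx.
With sin²θ = (1 − cos2θ)/2 on 0 ≤ x ≤ L: ∫sin²(nπx/L) dx = L/2, ∫x·sin²(nπx/L) dx = L²/4, ∫x²·sin²(nπx/L) dx = L³·(1/6 − 1/(4n²π²)); higher powers xᵏ the same way, integrating xᵏ·cos(2nπx/L) by parts.
⟨V⟩ = 0.49961.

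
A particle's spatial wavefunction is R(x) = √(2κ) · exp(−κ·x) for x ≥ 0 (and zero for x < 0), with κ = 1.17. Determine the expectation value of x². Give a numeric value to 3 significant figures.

0.365

⟨x²⟩ = ∫ x²·|R|² dx (integrals over the domain).
Every integrand reduces to terms xʲ·e^(−2κx) on [0, ∞); use ∫₀^∞ xʲ·e^(−2κx) dx = j!/(2κ)^(j+1).
⟨x²⟩ = 0.36526.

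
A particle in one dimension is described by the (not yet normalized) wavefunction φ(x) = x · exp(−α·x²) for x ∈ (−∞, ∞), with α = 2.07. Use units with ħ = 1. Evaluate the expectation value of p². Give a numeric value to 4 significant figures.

p² φ = −ħ² d²φ/dx²; ⟨p²⟩ = −ħ² ∫ φ*·φ'' dx / ∫|φ|² dx.
Expand each integrand as polynomial × e^(−2αx²) and use ∫x^(2j)·e^(−2αx²) dx = (2j−1)!!/(4α)^j · √(π/(2α)), odd powers → 0; here √(π/(2α)) = 0.87111. Differentiate with the product rule, d/dx e^(−αx²) = −2αx·e^(−αx²).
State is unnormalized: ∫|φ|² dx = 0.10521, and ∫φ*·(−ħ² φ'') dx = 0.65334, so ⟨p²⟩ = 0.65334 / 0.10521.
⟨p²⟩ = 6.2100.

6.210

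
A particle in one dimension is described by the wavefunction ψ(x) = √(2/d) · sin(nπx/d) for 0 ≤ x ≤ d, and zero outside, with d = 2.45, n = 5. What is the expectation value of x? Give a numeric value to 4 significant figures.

⟨x⟩ = ∫ x·|ψ|² dx (integrals over the domain).
With sin²θ = (1 − cos2θ)/2 on 0 ≤ x ≤ d: ∫sin²(nπx/d) dx = d/2, ∫x·sin²(nπx/d) dx = d²/4, ∫x²·sin²(nπx/d) dx = d³·(1/6 − 1/(4n²π²)); higher powers xᵏ the same way, integrating xᵏ·cos(2nπx/d) by parts.
⟨x⟩ = 1.2250.

1.225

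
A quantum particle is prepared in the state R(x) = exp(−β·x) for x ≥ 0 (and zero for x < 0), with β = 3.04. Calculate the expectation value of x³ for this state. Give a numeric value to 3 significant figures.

0.0267

⟨x³⟩ = ∫ x³·|R|² dx / ∫|R|² dx (integrals over the domain).
Every integrand reduces to terms xʲ·e^(−2βx) on [0, ∞); use ∫₀^∞ xʲ·e^(−2βx) dx = j!/(2β)^(j+1).
State is unnormalized: ∫|R|² dx = 0.16447, and ∫R*·x³·R dx = 0.0043907, so ⟨x³⟩ = 0.0043907 / 0.16447.
⟨x³⟩ = 0.026696.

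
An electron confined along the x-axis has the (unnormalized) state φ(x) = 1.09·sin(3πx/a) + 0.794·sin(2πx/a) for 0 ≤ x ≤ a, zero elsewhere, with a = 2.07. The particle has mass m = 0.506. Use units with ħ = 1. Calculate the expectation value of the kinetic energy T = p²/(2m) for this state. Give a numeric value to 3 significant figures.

16.5

T = −(ħ²/2m) d²/dx², so ⟨T⟩ = −(ħ²/2m) ∫ φ*·φ'' dx / ∫|φ|² dx; with m = 0.506.
d²/dx² sin(jπx/a) = −(jπ/a)²·sin(jπx/a); on 0 ≤ x ≤ a, ∫sin²(jπx/a) dx = a/2 and ∫sin(jπx/a)·sin(lπx/a) dx = 0 for j ≠ l, so only diagonal terms survive in ∫|φ|² and ∫φ·φ″; ∫φ·φ′ dx = [φ²/2] between the walls = 0.
State is unnormalized: ∫|φ|² dx = 1.8822, and ∫φ*·(−ħ²/2m · φ'') dx = 31.130, so ⟨T⟩ = 31.130 / 1.8822.
⟨T⟩ = 16.539.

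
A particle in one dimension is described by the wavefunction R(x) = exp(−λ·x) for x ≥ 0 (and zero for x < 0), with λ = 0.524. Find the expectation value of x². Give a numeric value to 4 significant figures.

1.821

⟨x²⟩ = ∫ x²·|R|² dx / ∫|R|² dx (integrals over the domain).
Every integrand reduces to terms xʲ·e^(−2λx) on [0, ∞); use ∫₀^∞ xʲ·e^(−2λx) dx = j!/(2λ)^(j+1).
State is unnormalized: ∫|R|² dx = 0.95420, and ∫R*·x²·R dx = 1.7376, so ⟨x²⟩ = 1.7376 / 0.95420.
⟨x²⟩ = 1.8210.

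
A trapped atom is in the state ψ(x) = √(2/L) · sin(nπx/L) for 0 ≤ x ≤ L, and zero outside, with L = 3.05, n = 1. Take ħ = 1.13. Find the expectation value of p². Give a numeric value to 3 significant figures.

p² ψ = −ħ² d²ψ/dx²; ⟨p²⟩ = −ħ² ∫ ψ*·ψ'' dx.
d/dx sin(nπx/L) = (nπ/L)·cos(nπx/L) and d²/dx² sin(nπx/L) = −(nπ/L)²·sin(nπx/L); on 0 ≤ x ≤ L, ∫sin²(nπx/L) dx = L/2 and ∫sin(nπx/L)·cos(nπx/L) dx = 0.
⟨p²⟩ = 1.3547.

1.35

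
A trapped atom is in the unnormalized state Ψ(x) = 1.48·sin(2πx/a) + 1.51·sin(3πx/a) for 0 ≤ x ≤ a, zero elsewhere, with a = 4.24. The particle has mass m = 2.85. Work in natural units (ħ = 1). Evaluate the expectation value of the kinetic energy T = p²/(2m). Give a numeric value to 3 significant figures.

0.631

T = −(ħ²/2m) d²/dx², so ⟨T⟩ = −(ħ²/2m) ∫ Ψ*·Ψ'' dx / ∫|Ψ|² dx; with m = 2.85.
d²/dx² sin(jπx/a) = −(jπ/a)²·sin(jπx/a); on 0 ≤ x ≤ a, ∫sin²(jπx/a) dx = a/2 and ∫sin(jπx/a)·sin(lπx/a) dx = 0 for j ≠ l, so only diagonal terms survive in ∫|Ψ|² and ∫Ψ·Ψ″; ∫Ψ·Ψ′ dx = [Ψ²/2] between the walls = 0.
State is unnormalized: ∫|Ψ|² dx = 9.4775, and ∫Ψ*·(−ħ²/2m · Ψ'') dx = 5.9791, so ⟨T⟩ = 5.9791 / 9.4775.
⟨T⟩ = 0.63088.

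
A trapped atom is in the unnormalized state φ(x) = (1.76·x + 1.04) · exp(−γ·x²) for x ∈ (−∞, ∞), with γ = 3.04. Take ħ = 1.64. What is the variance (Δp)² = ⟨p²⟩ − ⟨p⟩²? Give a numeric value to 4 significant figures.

11.29

Compute ⟨p⟩ and ⟨p²⟩ separately; (Δp)² = ⟨p²⟩ − ⟨p⟩².
Expand each integrand as polynomial × e^(−2γx²) and use ∫x^(2j)·e^(−2γx²) dx = (2j−1)!!/(4γ)^j · √(π/(2γ)), odd powers → 0; here √(π/(2γ)) = 0.71882. Differentiate with the product rule, d/dx e^(−γx²) = −2γx·e^(−γx²).
Normalization: ∫|φ|² dx = 0.96059.
⟨p⟩ = 0.0000 and ⟨p²⟩ = 11.294.
(Δp)² = 11.294 − (0.0000)² = 11.294.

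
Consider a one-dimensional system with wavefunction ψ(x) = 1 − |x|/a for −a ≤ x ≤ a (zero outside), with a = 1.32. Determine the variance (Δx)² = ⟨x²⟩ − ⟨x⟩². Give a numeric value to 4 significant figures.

Compute ⟨x⟩ and ⟨x²⟩ separately, then (Δx)² = ⟨x²⟩ − ⟨x⟩².
ψ is even, so ∫ over [−a, a] = 2∫₀ᵃ with ψ = 1 − x/a there: ∫₀ᵃ (1 − x/a)² dx = a/3, ∫₀ᵃ x²(1 − x/a)² dx = a³/30, ∫₀ᵃ x⁴(1 − x/a)² dx = a⁵/105.
Normalization: ∫|ψ|² dx = 0.88000.
⟨x⟩ = 0.0000 and ⟨x²⟩ = 0.17424.
(Δx)² = 0.17424 − (0.0000)² = 0.17424.

0.1742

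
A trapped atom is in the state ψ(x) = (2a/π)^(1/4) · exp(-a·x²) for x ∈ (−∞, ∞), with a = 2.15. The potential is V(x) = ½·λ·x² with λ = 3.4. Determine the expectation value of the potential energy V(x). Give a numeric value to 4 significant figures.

0.1977

⟨V⟩ = ∫ V(x)·|ψ|² dx.
Gaussian moments: ∫x^(2j)·e^(−2ax²) dx = (2j−1)!!/(4a)^j · √(π/(2a)), odd powers integrate to 0; here √(π/(2a)) = 0.85475.
⟨V⟩ = 0.19767.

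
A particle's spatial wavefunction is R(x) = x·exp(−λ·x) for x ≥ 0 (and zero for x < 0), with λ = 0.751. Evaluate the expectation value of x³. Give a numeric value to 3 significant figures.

⟨x³⟩ = ∫ x³·|R|² dx / ∫|R|² dx (integrals over the domain).
Every integrand reduces to terms xʲ·e^(−2λx) on [0, ∞); use ∫₀^∞ xʲ·e^(−2λx) dx = j!/(2λ)^(j+1).
State is unnormalized: ∫|R|² dx = 0.59023, and ∫R*·x³·R dx = 10.451, so ⟨x³⟩ = 10.451 / 0.59023.
⟨x³⟩ = 17.707.

17.7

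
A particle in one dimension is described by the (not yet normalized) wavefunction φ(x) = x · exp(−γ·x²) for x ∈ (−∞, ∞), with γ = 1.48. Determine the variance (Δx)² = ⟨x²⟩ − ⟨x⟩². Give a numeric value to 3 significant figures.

Compute ⟨x⟩ and ⟨x²⟩ separately, then (Δx)² = ⟨x²⟩ − ⟨x⟩².
Expand each integrand as polynomial × e^(−2γx²) and use ∫x^(2j)·e^(−2γx²) dx = (2j−1)!!/(4γ)^j · √(π/(2γ)), odd powers → 0; here √(π/(2γ)) = 1.0302.
Normalization: ∫|φ|² dx = 0.17402.
⟨x⟩ = 0.0000 and ⟨x²⟩ = 0.50676.
(Δx)² = 0.50676 − (0.0000)² = 0.50676.

0.507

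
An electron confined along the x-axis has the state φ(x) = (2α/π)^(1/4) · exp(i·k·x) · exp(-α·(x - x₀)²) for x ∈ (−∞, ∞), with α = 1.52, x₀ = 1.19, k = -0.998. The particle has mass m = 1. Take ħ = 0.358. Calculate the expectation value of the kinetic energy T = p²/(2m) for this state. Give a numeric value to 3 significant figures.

T = −(ħ²/2m) d²/dx², so ⟨T⟩ = −(ħ²/2m) ∫ φ*·φ'' dx; with m = 1.
Gaussian moments (u = x − x₀): ∫u^(2j)·e^(−2αu²) du = (2j−1)!!/(4α)^j · √(π/(2α)), odd powers integrate to 0; here √(π/(2α)) = 1.0166. Derivatives: φ′ = (ik − 2αu)·φ, φ″ = ((ik − 2αu)² − 2α)·φ; the odd-in-u pieces drop out.
⟨T⟩ = 0.16123.

0.161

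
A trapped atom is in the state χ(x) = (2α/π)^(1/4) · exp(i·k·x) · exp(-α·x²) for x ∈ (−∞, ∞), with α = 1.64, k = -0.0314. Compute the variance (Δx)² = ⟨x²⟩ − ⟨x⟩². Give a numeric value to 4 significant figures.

Compute ⟨x⟩ and ⟨x²⟩ separately, then (Δx)² = ⟨x²⟩ − ⟨x⟩².
Gaussian moments: ∫x^(2j)·e^(−2αx²) dx = (2j−1)!!/(4α)^j · √(π/(2α)), odd powers integrate to 0; here √(π/(2α)) = 0.97867.
⟨x⟩ = 0.0000 and ⟨x²⟩ = 0.15244.
(Δx)² = 0.15244 − (0.0000)² = 0.15244.

0.1524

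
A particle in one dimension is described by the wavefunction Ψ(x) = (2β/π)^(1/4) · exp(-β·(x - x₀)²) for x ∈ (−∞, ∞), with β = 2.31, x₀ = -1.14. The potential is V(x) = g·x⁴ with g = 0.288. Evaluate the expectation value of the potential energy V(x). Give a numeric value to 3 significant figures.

0.740

⟨V⟩ = ∫ V(x)·|Ψ|² dx.
Gaussian moments (u = x − x₀): ∫u^(2j)·e^(−2βu²) du = (2j−1)!!/(4β)^j · √(π/(2β)), odd powers integrate to 0; here √(π/(2β)) = 0.82462.
⟨V⟩ = 0.73958.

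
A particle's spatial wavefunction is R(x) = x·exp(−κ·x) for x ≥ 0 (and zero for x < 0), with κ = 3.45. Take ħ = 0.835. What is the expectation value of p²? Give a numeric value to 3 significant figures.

8.30

p² R = −ħ² d²R/dx²; ⟨p²⟩ = −ħ² ∫ R*·R'' dx / ∫|R|² dx.
Differentiate x·exp(−κ·x) with the product rule; every integrand then reduces to terms xʲ·e^(−2κx) on [0, ∞), with ∫₀^∞ xʲ·e^(−2κx) dx = j!/(2κ)^(j+1).
State is unnormalized: ∫|R|² dx = 0.0060881, and ∫R*·(−ħ² R'') dx = 0.050524, so ⟨p²⟩ = 0.050524 / 0.0060881.
⟨p²⟩ = 8.2987.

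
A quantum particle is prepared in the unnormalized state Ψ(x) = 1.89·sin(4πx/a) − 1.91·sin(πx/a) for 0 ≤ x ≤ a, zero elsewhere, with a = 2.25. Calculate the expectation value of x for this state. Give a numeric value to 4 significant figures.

⟨x⟩ = ∫ x·|Ψ|² dx / ∫|Ψ|² dx (integrals over the domain).
On 0 ≤ x ≤ a (j ≠ l): ∫sin²(jπx/a) dx = a/2, ∫sin(jπx/a)·sin(lπx/a) dx = 0; diagonal moments ∫x·sin²(jπx/a) dx = a²/4, ∫x²·sin²(jπx/a) dx = a³·(1/6 − 1/(4j²π²)); cross terms ∫x·sin(jπx/a)·sin(lπx/a) dx = 0 for j + l even and −4jla²/(π²(j² − l²)²) for j + l odd, ∫x²·sin(jπx/a)·sin(lπx/a) dx = (−1)^(j+l)·4jla³/(π²(j² − l²)²); higher powers the same way via product-to-sum and parts.
State is unnormalized: ∫|Ψ|² dx = 8.1227, and ∫Ψ*·x·Ψ dx = 9.4014, so ⟨x⟩ = 9.4014 / 8.1227.
⟨x⟩ = 1.1574.

1.157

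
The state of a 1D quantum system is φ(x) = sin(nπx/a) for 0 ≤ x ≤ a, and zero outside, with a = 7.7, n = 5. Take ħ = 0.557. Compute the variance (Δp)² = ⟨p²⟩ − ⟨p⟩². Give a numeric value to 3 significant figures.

1.29

Compute ⟨p⟩ and ⟨p²⟩ separately; (Δp)² = ⟨p²⟩ − ⟨p⟩².
d/dx sin(nπx/a) = (nπ/a)·cos(nπx/a) and d²/dx² sin(nπx/a) = −(nπ/a)²·sin(nπx/a); on 0 ≤ x ≤ a, ∫sin²(nπx/a) dx = a/2 and ∫sin(nπx/a)·cos(nπx/a) dx = 0.
Normalization: ∫|φ|² dx = 3.8500.
⟨p⟩ = 0.0000 and ⟨p²⟩ = 1.2911.
(Δp)² = 1.2911 − (0.0000)² = 1.2911.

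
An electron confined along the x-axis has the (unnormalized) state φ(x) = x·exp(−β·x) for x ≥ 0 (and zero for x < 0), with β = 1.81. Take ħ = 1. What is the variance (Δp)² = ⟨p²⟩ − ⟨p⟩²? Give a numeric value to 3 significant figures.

Compute ⟨p⟩ and ⟨p²⟩ separately; (Δp)² = ⟨p²⟩ − ⟨p⟩².
Differentiate x·exp(−β·x) with the product rule; every integrand then reduces to terms xʲ·e^(−2βx) on [0, ∞), with ∫₀^∞ xʲ·e^(−2βx) dx = j!/(2β)^(j+1).
Normalization: ∫|φ|² dx = 0.042160.
⟨p⟩ = 0.0000 and ⟨p²⟩ = 3.2761.
(Δp)² = 3.2761 − (0.0000)² = 3.2761.

3.28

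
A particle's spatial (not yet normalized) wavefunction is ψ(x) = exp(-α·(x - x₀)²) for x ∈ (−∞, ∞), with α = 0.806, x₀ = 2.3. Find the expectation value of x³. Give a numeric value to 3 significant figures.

14.3

⟨x³⟩ = ∫ x³·|ψ|² dx / ∫|ψ|² dx (integrals over the domain).
Gaussian moments (u = x − x₀): ∫u^(2j)·e^(−2αu²) du = (2j−1)!!/(4α)^j · √(π/(2α)), odd powers integrate to 0; here √(π/(2α)) = 1.3960.
State is unnormalized: ∫|ψ|² dx = 1.3960, and ∫ψ*·x³·ψ dx = 19.973, so ⟨x³⟩ = 19.973 / 1.3960.
⟨x³⟩ = 14.307.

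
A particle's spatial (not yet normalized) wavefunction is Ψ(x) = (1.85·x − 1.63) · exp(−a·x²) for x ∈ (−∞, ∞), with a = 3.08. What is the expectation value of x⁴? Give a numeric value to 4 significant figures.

⟨x⁴⟩ = ∫ x⁴·|Ψ|² dx / ∫|Ψ|² dx (integrals over the domain).
Expand each integrand as polynomial × e^(−2ax²) and use ∫x^(2j)·e^(−2ax²) dx = (2j−1)!!/(4a)^j · √(π/(2a)), odd powers → 0; here √(π/(2a)) = 0.71414.
State is unnormalized: ∫|Ψ|² dx = 2.0958, and ∫Ψ*·x⁴·Ψ dx = 0.057108, so ⟨x⁴⟩ = 0.057108 / 2.0958.
⟨x⁴⟩ = 0.027249.

0.02725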